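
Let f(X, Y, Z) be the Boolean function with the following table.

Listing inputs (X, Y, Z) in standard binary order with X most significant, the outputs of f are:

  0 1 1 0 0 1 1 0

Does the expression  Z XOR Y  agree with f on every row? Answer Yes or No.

Yes

Check the formula against f row by row:
  X=0, Y=0, Z=0: formula gives 0, f = 0 ✓
  X=0, Y=0, Z=1: formula gives 1, f = 1 ✓
  X=0, Y=1, Z=0: formula gives 1, f = 1 ✓
  X=0, Y=1, Z=1: formula gives 0, f = 0 ✓
  X=1, Y=0, Z=0: formula gives 0, f = 0 ✓
  … (the remaining 3 rows also agree.)
All 8 rows match — the expression computes f exactly.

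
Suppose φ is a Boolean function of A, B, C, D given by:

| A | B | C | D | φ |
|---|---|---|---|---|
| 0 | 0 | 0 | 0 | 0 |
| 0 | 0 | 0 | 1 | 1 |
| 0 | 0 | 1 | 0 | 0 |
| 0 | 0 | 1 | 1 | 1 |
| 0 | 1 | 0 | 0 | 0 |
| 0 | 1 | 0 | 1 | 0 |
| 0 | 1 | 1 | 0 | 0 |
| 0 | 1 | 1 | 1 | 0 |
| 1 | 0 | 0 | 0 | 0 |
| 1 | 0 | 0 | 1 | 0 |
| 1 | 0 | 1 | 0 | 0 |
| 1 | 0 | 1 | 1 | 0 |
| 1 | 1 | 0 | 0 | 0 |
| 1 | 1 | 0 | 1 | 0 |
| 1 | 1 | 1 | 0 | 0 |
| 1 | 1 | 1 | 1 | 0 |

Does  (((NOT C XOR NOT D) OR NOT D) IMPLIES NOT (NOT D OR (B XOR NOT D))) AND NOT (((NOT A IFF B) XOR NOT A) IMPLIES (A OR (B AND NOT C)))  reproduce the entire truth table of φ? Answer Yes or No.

Yes

Test each input against both φ and the formula:
  A=0, B=0, C=0, D=0: formula gives 0, φ = 0 ✓
  A=0, B=0, C=0, D=1: formula gives 1, φ = 1 ✓
  A=0, B=0, C=1, D=0: formula gives 0, φ = 0 ✓
  A=0, B=0, C=1, D=1: formula gives 1, φ = 1 ✓
  …and likewise for the remaining 12 rows.
All 16 rows match — the expression computes φ exactly.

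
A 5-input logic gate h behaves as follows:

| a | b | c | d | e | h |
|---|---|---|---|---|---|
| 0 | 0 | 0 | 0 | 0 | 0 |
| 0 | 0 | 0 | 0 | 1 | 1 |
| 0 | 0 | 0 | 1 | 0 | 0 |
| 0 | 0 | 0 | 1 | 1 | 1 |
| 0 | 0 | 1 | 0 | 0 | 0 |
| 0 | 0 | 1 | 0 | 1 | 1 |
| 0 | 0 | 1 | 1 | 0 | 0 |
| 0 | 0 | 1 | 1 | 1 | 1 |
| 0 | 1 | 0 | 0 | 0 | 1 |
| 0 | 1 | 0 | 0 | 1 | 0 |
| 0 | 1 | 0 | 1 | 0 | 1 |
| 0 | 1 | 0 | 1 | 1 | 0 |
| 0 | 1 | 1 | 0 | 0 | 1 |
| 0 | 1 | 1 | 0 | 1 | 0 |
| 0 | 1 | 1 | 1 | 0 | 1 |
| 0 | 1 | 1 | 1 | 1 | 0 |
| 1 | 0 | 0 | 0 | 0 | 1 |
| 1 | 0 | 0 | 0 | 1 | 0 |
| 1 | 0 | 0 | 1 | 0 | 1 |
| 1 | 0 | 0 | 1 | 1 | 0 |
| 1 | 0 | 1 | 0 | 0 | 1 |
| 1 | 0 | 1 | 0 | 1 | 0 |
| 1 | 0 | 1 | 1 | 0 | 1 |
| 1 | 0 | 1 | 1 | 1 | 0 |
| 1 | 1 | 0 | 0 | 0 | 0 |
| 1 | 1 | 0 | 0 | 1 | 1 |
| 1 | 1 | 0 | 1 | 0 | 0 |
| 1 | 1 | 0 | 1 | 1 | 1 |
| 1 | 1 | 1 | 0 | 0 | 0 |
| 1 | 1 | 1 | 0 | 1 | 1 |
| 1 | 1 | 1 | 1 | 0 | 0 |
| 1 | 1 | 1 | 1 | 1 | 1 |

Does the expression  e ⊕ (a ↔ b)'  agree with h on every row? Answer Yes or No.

Test each input against both h and the formula:
  a=0, b=0, c=0, d=0, e=0: formula gives 0, h = 0 ✓
  a=0, b=0, c=0, d=0, e=1: formula gives 1, h = 1 ✓
  a=0, b=0, c=0, d=1, e=0: formula gives 0, h = 0 ✓
  a=0, b=0, c=0, d=1, e=1: formula gives 1, h = 1 ✓
  … (the remaining 28 rows also agree.)
Every row agrees, so the formula is equivalent.

Yes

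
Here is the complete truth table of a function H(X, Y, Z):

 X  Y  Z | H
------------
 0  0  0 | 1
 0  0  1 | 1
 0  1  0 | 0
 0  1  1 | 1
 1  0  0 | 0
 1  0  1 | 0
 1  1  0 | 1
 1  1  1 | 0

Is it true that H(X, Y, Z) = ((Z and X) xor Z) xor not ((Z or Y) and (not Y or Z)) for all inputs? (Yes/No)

No

Check the formula against H row by row:
  X=0, Y=0, Z=0: formula gives 1, H = 1 ✓
  X=0, Y=0, Z=1: formula gives 1, H = 1 ✓
  X=0, Y=1, Z=0: formula gives 1, but H = 0 ✗
Since they disagree at (0,1,0), the expression is not a correct formula for H.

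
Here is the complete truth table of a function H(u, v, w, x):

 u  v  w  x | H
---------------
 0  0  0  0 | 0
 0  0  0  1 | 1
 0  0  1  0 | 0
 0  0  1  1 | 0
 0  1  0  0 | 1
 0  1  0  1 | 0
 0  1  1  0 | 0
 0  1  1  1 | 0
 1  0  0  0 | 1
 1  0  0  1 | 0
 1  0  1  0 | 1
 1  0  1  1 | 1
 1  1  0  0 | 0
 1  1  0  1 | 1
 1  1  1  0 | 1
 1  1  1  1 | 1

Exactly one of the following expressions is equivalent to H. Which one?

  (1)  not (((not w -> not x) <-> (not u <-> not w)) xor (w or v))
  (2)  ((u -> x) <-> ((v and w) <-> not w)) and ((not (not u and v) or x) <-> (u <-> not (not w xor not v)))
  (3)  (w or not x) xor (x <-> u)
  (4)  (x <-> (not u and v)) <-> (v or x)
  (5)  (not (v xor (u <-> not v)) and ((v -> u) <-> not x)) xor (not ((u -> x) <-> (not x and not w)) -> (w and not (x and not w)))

(2) fails at (0,0,0,1): the formula yields 0, H is 1.
(3) fails at (0,0,0,1): the formula yields 0, H is 1.
(4) fails at (0,0,0,1): the formula yields 0, H is 1.
(5) fails at (0,0,0,1): the formula yields 0, H is 1.
(1) is the remaining candidate, and it agrees with H on all 16 inputs.

1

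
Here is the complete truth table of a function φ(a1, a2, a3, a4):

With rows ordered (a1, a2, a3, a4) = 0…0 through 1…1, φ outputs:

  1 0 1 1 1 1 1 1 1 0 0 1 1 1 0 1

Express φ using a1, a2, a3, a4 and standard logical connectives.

φ(a1, a2, a3, a4) = ~((((((~a1 & ~a2) & ~a3) & a4) | (((a1 & ~a2) & ~a3) & a4)) | (((a1 & ~a2) & a3) & ~a4)) | (((a1 & a2) & a3) & ~a4))

φ is 0 on only 4 rows — (0,0,0,1), (1,0,0,1), (1,0,1,0), (1,1,1,0). Writing each as a minterm (¬a1·¬a2·¬a3·a4, a1·¬a2·¬a3·a4, a1·¬a2·a3·¬a4, a1·a2·a3·¬a4) and OR-ing them characterizes exactly where φ=0, so φ is the negation of that disjunction.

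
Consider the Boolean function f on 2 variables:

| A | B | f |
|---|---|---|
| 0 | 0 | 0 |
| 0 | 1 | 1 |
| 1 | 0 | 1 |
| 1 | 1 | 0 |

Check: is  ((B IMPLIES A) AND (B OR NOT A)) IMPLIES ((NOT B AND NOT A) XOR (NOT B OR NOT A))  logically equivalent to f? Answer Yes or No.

Check the formula against f row by row:
  A=0, B=0: formula gives 0, f = 0 ✓
  A=0, B=1: formula gives 1, f = 1 ✓
  A=1, B=0: formula gives 1, f = 1 ✓
  A=1, B=1: formula gives 0, f = 0 ✓
No disagreement on any input; they are logically equivalent.

Yes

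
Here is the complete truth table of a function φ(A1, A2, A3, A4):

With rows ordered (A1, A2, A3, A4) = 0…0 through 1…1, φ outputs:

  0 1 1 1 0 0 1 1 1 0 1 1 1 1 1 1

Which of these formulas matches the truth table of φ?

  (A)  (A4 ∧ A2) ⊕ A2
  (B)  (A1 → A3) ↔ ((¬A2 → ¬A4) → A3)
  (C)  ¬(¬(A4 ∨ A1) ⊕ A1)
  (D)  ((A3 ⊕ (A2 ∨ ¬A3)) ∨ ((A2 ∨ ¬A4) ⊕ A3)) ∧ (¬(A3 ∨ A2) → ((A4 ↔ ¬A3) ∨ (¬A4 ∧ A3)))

B

(A) fails at (0,0,0,1): the formula yields 0, φ is 1.
(C) fails at (0,0,1,0): the formula yields 0, φ is 1.
(D) fails at (0,1,0,0): the formula yields 1, φ is 0.
Only (B) survives; checking it on all 16 rows confirms it matches φ.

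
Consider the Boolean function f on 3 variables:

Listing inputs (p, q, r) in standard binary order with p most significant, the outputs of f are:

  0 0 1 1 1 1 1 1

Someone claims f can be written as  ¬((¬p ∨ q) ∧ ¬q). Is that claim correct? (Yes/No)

Yes

Test each input against both f and the formula:
  p=0, q=0, r=0: formula gives 0, f = 0 ✓
  p=0, q=0, r=1: formula gives 0, f = 0 ✓
  p=0, q=1, r=0: formula gives 1, f = 1 ✓
  p=0, q=1, r=1: formula gives 1, f = 1 ✓
  p=1, q=0, r=0: formula gives 1, f = 1 ✓
  … (the remaining 3 rows also agree.)
All 8 rows match — the expression computes f exactly.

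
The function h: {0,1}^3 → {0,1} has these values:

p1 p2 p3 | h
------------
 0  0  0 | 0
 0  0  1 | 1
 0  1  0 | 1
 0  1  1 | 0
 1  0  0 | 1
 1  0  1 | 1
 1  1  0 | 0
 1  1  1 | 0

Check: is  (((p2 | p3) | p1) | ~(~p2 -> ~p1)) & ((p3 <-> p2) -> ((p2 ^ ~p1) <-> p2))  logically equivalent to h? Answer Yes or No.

No

Test each input against both h and the formula:
  p1=0, p2=0, p3=0: formula gives 0, h = 0 ✓
  p1=0, p2=0, p3=1: formula gives 1, h = 1 ✓
  p1=0, p2=1, p3=0: formula gives 1, h = 1 ✓
  p1=0, p2=1, p3=1: formula gives 0, h = 0 ✓
  p1=1, p2=0, p3=0: formula gives 1, h = 1 ✓
  …
  p1=1, p2=1, p3=0: formula gives 1, but h = 0 ✗
Row (1,1,0) is a counterexample, so the formula is not equivalent to h.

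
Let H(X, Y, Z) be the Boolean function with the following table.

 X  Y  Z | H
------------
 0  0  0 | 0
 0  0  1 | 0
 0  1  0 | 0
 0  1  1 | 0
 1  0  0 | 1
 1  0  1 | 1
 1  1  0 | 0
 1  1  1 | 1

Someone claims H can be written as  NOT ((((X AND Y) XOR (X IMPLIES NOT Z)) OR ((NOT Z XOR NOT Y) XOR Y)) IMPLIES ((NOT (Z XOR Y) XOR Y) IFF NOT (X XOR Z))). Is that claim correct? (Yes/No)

Yes

Check the formula against H row by row:
  X=0, Y=0, Z=0: formula gives 0, H = 0 ✓
  X=0, Y=0, Z=1: formula gives 0, H = 0 ✓
  X=0, Y=1, Z=0: formula gives 0, H = 0 ✓
  X=0, Y=1, Z=1: formula gives 0, H = 0 ✓
  X=1, Y=0, Z=0: formula gives 1, H = 1 ✓
  …and likewise for the remaining 3 rows.
Every row agrees, so the formula is equivalent.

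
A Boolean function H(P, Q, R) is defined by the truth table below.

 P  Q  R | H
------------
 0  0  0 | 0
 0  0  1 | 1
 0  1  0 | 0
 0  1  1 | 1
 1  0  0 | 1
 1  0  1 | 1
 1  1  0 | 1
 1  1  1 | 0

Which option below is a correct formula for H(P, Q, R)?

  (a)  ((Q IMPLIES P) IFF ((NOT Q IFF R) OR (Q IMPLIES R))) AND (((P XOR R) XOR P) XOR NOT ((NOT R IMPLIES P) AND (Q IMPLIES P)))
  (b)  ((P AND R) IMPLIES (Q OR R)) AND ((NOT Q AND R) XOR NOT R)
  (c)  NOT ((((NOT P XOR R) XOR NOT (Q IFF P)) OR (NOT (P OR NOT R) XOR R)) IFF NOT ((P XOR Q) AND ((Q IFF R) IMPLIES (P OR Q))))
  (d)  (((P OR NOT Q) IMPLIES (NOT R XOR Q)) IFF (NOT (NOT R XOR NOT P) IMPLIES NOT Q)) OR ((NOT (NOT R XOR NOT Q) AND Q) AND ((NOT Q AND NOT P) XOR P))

(a) disagrees with H on (0,0,0) (formula → 1, table → 0); rule it out.
(b) disagrees with H on (0,0,0) (formula → 1, table → 0); rule it out.
(d) disagrees with H on (0,0,0) (formula → 1, table → 0); rule it out.
That leaves (c). Evaluating it on every row reproduces the table of H exactly.

c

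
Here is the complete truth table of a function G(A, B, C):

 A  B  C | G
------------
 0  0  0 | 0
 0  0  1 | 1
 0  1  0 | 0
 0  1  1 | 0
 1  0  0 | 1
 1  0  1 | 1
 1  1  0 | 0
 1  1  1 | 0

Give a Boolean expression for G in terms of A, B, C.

The 1-rows are (0,0,1), (1,0,0), (1,0,1). Each contributes one minterm — ¬A·¬B·C; A·¬B·¬C; A·¬B·C — and their disjunction is a sum-of-products form of G.

G(A, B, C) = (((not A and not B) and C) or ((A and not B) and not C)) or ((A and not B) and C)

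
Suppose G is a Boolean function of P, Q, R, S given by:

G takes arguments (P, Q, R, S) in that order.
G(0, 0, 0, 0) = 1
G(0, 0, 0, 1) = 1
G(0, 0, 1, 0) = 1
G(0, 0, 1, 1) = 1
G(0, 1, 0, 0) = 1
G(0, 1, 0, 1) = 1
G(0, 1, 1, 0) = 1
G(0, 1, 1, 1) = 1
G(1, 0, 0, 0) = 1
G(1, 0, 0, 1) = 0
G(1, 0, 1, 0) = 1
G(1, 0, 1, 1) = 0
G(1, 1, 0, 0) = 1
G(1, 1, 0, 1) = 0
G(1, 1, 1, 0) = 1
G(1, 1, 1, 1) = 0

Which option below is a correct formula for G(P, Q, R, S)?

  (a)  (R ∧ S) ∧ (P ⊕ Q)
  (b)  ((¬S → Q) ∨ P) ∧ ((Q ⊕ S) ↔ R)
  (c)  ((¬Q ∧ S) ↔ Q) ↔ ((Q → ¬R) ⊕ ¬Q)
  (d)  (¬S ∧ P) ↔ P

d

(a) disagrees with G on (0,0,0,0) (formula → 0, table → 1); rule it out.
(b) disagrees with G on (0,0,0,0) (formula → 0, table → 1); rule it out.
(c) disagrees with G on (0,0,0,0) (formula → 0, table → 1); rule it out.
(d) is the remaining candidate, and it agrees with G on all 16 inputs.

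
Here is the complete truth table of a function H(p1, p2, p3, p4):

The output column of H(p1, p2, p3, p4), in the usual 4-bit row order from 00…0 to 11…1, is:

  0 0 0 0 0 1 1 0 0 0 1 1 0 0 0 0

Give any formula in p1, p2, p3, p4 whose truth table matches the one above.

H(p1, p2, p3, p4) = (((((p1' · p2) · p3') · p4) + (((p1' · p2) · p3) · p4')) + (((p1 · p2') · p3) · p4')) + (((p1 · p2') · p3) · p4)

H=1 on 4 inputs: (0,1,0,1), (0,1,1,0), (1,0,1,0), (1,0,1,1). Reading each as a conjunction of literals (¬p1·p2·¬p3·p4, ¬p1·p2·p3·¬p4, p1·¬p2·p3·¬p4, p1·¬p2·p3·p4) and taking the OR gives the canonical DNF.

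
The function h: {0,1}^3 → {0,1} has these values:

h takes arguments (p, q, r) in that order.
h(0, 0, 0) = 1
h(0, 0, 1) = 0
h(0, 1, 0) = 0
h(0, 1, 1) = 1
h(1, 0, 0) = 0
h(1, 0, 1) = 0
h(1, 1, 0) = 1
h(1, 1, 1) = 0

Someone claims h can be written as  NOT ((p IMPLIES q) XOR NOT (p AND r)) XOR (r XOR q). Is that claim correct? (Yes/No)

Test each input against both h and the formula:
  p=0, q=0, r=0: formula gives 1, h = 1 ✓
  p=0, q=0, r=1: formula gives 0, h = 0 ✓
  p=0, q=1, r=0: formula gives 0, h = 0 ✓
  p=0, q=1, r=1: formula gives 1, h = 1 ✓
  p=1, q=0, r=0: formula gives 0, h = 0 ✓
  …
  p=1, q=1, r=0: formula gives 0, but h = 1 ✗
Row (1,1,0) is a counterexample, so the formula is not equivalent to h.

No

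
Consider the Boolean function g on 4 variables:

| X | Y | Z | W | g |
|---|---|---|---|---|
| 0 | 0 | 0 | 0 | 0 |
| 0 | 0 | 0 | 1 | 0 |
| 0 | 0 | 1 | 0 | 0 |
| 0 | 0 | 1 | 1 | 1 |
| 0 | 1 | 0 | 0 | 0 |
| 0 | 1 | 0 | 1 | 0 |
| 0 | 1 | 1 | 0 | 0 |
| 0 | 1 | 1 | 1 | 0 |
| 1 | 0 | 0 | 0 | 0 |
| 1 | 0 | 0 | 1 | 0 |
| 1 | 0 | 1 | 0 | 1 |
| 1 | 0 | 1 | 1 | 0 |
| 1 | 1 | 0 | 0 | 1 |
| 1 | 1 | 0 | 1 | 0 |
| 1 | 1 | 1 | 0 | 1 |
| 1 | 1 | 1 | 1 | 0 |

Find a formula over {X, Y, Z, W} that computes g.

Collect the rows where g=1 — (0,0,1,1), (1,0,1,0), (1,1,0,0), (1,1,1,0) — and write one minterm per row: ¬X·¬Y·Z·W, X·¬Y·Z·¬W, X·Y·¬Z·¬W, X·Y·Z·¬W. Their union (logical OR) reproduces the table exactly.

g(X, Y, Z, W) = (((((NOT X AND NOT Y) AND Z) AND W) OR (((X AND NOT Y) AND Z) AND NOT W)) OR (((X AND Y) AND NOT Z) AND NOT W)) OR (((X AND Y) AND Z) AND NOT W)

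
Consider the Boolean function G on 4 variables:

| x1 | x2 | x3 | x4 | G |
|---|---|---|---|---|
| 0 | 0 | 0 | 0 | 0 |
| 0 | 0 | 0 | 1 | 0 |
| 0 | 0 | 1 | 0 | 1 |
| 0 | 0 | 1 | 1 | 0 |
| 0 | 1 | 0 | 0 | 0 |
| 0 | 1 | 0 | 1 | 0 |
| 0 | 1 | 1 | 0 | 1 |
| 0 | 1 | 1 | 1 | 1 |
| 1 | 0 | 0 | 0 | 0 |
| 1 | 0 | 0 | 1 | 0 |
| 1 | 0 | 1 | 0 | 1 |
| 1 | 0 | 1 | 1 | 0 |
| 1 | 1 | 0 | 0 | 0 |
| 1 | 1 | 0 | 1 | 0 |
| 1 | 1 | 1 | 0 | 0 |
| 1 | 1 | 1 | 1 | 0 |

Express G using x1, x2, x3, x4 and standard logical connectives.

G(x1, x2, x3, x4) = (((((NOT x1 AND NOT x2) AND x3) AND NOT x4) OR (((NOT x1 AND x2) AND x3) AND NOT x4)) OR (((NOT x1 AND x2) AND x3) AND x4)) OR (((x1 AND NOT x2) AND x3) AND NOT x4)

G=1 on 4 inputs: (0,0,1,0), (0,1,1,0), (0,1,1,1), (1,0,1,0). Reading each as a conjunction of literals (¬x1·¬x2·x3·¬x4, ¬x1·x2·x3·¬x4, ¬x1·x2·x3·x4, x1·¬x2·x3·¬x4) and taking the OR gives the canonical DNF.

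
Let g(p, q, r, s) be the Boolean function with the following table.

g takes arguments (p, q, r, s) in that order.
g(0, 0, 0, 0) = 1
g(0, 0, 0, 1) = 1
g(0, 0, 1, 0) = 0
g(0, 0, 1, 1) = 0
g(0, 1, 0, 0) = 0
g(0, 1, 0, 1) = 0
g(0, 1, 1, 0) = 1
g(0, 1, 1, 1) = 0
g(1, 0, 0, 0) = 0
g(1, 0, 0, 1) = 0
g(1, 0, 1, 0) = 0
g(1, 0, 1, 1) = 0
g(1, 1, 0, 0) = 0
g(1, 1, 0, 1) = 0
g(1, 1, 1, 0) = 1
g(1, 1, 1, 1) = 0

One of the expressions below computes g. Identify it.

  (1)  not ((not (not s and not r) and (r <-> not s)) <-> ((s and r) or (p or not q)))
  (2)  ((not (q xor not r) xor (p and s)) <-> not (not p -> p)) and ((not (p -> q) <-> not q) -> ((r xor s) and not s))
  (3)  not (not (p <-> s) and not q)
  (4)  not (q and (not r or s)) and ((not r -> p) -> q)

(1) disagrees with g on (0,0,0,1) (formula → 0, table → 1); rule it out.
(2) disagrees with g on (0,0,0,0) (formula → 0, table → 1); rule it out.
(3) disagrees with g on (0,0,0,1) (formula → 0, table → 1); rule it out.
(4) is the remaining candidate, and it agrees with g on all 16 inputs.

4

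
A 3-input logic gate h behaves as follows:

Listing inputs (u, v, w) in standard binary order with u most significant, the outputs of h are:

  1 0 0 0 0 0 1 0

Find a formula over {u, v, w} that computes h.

h=1 on 2 inputs: (0,0,0), (1,1,0). Reading each as a conjunction of literals (¬u·¬v·¬w, u·v·¬w) and taking the OR gives the canonical DNF.

h(u, v, w) = ((not u and not v) and not w) or ((u and v) and not w)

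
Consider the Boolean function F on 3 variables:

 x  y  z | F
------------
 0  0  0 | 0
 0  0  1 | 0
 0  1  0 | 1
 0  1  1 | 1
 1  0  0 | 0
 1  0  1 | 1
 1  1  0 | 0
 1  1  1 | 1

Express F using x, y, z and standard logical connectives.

Collect the rows where F=1 — (0,1,0), (0,1,1), (1,0,1), (1,1,1) — and write one minterm per row: ¬x·y·¬z, ¬x·y·z, x·¬y·z, x·y·z. Their union (logical OR) reproduces the table exactly.

F(x, y, z) = ((((¬x ∧ y) ∧ ¬z) ∨ ((¬x ∧ y) ∧ z)) ∨ ((x ∧ ¬y) ∧ z)) ∨ ((x ∧ y) ∧ z)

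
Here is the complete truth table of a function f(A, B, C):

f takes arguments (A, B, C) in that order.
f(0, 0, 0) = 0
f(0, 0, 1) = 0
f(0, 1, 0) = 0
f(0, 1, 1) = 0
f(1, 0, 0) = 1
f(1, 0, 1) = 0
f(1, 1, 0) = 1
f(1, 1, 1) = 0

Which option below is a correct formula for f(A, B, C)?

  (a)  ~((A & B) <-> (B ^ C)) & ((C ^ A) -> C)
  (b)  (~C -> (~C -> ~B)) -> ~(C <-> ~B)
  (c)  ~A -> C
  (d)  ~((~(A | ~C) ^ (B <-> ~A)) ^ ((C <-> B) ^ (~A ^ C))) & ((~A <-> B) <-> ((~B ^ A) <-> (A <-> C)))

(a) disagrees with f on (0,0,1) (formula → 1, table → 0); rule it out.
(b) disagrees with f on (0,0,0) (formula → 1, table → 0); rule it out.
(c) disagrees with f on (0,0,1) (formula → 1, table → 0); rule it out.
That leaves (d). Evaluating it on every row reproduces the table of f exactly.

d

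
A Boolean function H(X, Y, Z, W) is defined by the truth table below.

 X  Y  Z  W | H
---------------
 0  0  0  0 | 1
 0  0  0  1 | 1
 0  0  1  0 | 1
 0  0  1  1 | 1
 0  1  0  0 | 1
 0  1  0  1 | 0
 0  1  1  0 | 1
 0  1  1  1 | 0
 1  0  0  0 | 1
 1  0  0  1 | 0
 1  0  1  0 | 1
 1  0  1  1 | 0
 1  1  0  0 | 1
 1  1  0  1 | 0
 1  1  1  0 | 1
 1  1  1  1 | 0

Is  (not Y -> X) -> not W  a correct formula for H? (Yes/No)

Evaluate (not Y -> X) -> not W on each row and compare to H:
  X=0, Y=0, Z=0, W=0: formula gives 1, H = 1 ✓
  X=0, Y=0, Z=0, W=1: formula gives 1, H = 1 ✓
  X=0, Y=0, Z=1, W=0: formula gives 1, H = 1 ✓
  X=0, Y=0, Z=1, W=1: formula gives 1, H = 1 ✓
  … (the remaining 12 rows also agree.)
No disagreement on any input; they are logically equivalent.

Yes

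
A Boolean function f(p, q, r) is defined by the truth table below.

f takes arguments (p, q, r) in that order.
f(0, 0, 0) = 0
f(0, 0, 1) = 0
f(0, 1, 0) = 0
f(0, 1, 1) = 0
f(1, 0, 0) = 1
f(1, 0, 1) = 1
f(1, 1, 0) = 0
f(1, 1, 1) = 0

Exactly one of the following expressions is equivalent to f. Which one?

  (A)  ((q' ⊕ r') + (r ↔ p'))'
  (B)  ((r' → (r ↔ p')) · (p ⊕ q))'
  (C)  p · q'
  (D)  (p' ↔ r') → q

C

(A) disagrees with f on (0,0,0) (formula → 1, table → 0); rule it out.
(B) disagrees with f on (0,0,0) (formula → 1, table → 0); rule it out.
(D) disagrees with f on (0,0,1) (formula → 1, table → 0); rule it out.
That leaves (C). Evaluating it on every row reproduces the table of f exactly.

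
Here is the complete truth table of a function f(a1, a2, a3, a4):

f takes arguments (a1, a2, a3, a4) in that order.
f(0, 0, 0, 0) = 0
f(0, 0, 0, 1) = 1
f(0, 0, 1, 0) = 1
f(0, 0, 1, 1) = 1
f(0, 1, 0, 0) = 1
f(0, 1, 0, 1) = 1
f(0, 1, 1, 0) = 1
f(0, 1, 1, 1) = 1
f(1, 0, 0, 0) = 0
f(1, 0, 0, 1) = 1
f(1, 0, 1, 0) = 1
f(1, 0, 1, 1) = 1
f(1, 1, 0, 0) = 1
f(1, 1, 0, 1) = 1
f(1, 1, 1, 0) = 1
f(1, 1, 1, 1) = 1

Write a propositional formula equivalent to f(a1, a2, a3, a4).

f(a1, a2, a3, a4) = ((((a1' · a2') · a3') · a4') + (((a1 · a2') · a3') · a4'))'

There are just 2 zero rows: (0,0,0,0), (1,0,0,0). Their minterms are ¬a1·¬a2·¬a3·¬a4, a1·¬a2·¬a3·¬a4; the OR of those covers precisely the 0-outputs, and negating it yields f.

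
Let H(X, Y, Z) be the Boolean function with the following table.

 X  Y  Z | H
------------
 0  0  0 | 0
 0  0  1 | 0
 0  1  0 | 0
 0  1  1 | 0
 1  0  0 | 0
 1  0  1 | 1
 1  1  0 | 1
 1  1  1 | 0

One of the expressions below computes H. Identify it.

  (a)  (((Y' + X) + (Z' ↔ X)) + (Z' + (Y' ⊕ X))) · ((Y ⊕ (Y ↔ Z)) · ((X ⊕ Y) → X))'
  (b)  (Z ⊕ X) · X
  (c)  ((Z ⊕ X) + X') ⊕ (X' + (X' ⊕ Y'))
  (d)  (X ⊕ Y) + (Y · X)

(a) fails at (0,0,1): the formula yields 1, H is 0.
(b) fails at (1,0,0): the formula yields 1, H is 0.
(d) fails at (0,1,0): the formula yields 1, H is 0.
(c) is the remaining candidate, and it agrees with H on all 8 inputs.

c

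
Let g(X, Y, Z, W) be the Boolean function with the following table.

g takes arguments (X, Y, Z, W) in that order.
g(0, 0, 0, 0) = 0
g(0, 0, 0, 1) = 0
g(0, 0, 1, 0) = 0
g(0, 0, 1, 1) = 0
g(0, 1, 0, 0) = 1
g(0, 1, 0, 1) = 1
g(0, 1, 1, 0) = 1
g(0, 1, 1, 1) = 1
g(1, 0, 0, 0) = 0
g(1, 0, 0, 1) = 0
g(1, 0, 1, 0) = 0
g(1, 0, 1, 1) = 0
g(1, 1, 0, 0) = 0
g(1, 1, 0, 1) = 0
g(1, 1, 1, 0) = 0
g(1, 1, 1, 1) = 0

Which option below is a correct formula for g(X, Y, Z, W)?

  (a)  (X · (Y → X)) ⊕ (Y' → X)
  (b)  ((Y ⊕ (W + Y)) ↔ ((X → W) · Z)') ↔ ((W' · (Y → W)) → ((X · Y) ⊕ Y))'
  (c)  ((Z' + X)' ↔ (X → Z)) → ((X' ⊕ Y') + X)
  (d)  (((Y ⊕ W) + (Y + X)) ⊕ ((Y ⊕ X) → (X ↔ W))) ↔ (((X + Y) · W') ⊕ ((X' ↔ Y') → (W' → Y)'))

(b): at (0,0,1,0) it gives 1, but g = 0 — eliminated.
(c): at (0,0,0,0) it gives 1, but g = 0 — eliminated.
(d): at (0,0,0,0) it gives 1, but g = 0 — eliminated.
That leaves (a). Evaluating it on every row reproduces the table of g exactly.

a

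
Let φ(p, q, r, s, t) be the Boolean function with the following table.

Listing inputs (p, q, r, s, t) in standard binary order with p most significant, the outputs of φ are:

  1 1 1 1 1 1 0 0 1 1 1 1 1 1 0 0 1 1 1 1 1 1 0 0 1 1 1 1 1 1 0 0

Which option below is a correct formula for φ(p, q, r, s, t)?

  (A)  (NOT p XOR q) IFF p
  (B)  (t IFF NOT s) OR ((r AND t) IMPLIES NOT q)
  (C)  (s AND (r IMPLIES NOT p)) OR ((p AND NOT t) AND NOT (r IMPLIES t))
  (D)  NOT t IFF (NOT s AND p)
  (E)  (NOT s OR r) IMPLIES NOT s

E

(A): at (0,0,0,0,0) it gives 0, but φ = 1 — eliminated.
(B): at (0,0,1,1,0) it gives 1, but φ = 0 — eliminated.
(C): at (0,0,0,0,0) it gives 0, but φ = 1 — eliminated.
(D): at (0,0,0,0,0) it gives 0, but φ = 1 — eliminated.
(E) is the remaining candidate, and it agrees with φ on all 32 inputs.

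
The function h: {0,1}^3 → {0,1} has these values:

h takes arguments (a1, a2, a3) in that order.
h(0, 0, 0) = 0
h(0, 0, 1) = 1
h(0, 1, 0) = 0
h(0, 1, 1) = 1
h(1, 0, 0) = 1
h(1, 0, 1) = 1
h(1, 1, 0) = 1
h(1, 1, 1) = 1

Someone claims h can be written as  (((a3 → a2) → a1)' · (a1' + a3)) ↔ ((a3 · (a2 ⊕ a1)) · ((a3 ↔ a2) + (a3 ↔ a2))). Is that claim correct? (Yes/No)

Yes

Evaluate (((a3 → a2) → a1)' · (a1' + a3)) ↔ ((a3 · (a2 ⊕ a1)) · ((a3 ↔ a2) + (a3 ↔ a2))) on each row and compare to h:
  a1=0, a2=0, a3=0: formula gives 0, h = 0 ✓
  a1=0, a2=0, a3=1: formula gives 1, h = 1 ✓
  a1=0, a2=1, a3=0: formula gives 0, h = 0 ✓
  a1=0, a2=1, a3=1: formula gives 1, h = 1 ✓
  a1=1, a2=0, a3=0: formula gives 1, h = 1 ✓
  …and likewise for the remaining 3 rows.
No disagreement on any input; they are logically equivalent.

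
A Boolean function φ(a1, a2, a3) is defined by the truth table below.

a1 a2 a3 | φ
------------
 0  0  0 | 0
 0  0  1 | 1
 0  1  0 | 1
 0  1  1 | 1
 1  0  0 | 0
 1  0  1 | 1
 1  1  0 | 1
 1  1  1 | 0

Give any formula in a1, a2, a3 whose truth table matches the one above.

There are just 3 zero rows: (0,0,0), (1,0,0), (1,1,1). Their minterms are ¬a1·¬a2·¬a3, a1·¬a2·¬a3, a1·a2·a3; the OR of those covers precisely the 0-outputs, and negating it yields φ.

φ(a1, a2, a3) = NOT ((((NOT a1 AND NOT a2) AND NOT a3) OR ((a1 AND NOT a2) AND NOT a3)) OR ((a1 AND a2) AND a3))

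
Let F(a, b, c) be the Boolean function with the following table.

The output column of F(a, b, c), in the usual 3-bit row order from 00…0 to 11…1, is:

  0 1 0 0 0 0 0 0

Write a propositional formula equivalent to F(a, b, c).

Only row (0,0,1) gives 1. That row's minterm ¬a·¬b·c is F directly.

F(a, b, c) = (~a & ~b) & c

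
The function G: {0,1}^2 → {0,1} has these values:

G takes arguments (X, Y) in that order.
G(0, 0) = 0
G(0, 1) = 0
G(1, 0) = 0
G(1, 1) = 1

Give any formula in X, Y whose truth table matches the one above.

The output is 1 only when every input is 1 — the AND of all inputs.

G(X, Y) = X · Y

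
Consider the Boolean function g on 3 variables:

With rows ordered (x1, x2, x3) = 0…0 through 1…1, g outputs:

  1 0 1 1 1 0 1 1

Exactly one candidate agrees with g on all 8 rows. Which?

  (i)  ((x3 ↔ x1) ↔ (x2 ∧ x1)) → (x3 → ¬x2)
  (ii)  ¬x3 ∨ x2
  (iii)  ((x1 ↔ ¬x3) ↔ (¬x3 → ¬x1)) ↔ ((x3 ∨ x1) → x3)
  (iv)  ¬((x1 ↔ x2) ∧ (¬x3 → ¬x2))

ii

(i): at (0,0,1) it gives 1, but g = 0 — eliminated.
(iii): at (0,0,0) it gives 0, but g = 1 — eliminated.
(iv): at (0,0,0) it gives 0, but g = 1 — eliminated.
(ii) is the remaining candidate, and it agrees with g on all 8 inputs.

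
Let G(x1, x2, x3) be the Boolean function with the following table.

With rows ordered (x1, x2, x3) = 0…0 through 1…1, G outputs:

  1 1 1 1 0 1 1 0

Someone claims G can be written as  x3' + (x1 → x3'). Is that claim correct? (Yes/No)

No

Check the formula against G row by row:
  x1=0, x2=0, x3=0: formula gives 1, G = 1 ✓
  x1=0, x2=0, x3=1: formula gives 1, G = 1 ✓
  x1=0, x2=1, x3=0: formula gives 1, G = 1 ✓
  x1=0, x2=1, x3=1: formula gives 1, G = 1 ✓
  x1=1, x2=0, x3=0: formula gives 1, but G = 0 ✗
A single disagreement suffices: at (1,0,0) they differ, so the formula does not compute G.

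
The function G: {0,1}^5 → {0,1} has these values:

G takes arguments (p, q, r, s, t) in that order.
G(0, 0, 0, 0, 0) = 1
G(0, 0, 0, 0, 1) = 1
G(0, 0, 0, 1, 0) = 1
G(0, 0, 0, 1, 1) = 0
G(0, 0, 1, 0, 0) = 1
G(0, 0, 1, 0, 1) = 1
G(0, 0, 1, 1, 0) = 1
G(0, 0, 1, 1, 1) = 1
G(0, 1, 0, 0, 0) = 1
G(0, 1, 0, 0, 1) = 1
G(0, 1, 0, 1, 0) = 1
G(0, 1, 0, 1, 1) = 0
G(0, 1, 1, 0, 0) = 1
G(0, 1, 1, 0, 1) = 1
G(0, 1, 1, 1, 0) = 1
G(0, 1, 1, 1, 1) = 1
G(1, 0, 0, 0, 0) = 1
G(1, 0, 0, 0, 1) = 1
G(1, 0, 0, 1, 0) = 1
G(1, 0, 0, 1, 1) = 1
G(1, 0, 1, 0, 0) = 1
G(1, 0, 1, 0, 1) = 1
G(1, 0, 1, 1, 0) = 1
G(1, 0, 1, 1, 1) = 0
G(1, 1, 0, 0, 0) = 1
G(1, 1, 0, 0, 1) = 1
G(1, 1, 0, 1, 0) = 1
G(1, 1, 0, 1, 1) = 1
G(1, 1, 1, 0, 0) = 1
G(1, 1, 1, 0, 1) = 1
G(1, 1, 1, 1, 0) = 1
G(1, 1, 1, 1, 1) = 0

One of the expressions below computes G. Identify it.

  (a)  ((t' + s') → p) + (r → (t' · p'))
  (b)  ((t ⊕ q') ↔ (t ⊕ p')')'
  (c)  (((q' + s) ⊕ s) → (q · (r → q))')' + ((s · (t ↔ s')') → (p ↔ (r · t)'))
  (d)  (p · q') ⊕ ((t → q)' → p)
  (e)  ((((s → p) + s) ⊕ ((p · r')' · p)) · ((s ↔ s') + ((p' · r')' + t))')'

c

(a) fails at (0,0,0,1,1): the formula yields 1, G is 0.
(b) fails at (0,0,0,1,1): the formula yields 1, G is 0.
(d) fails at (0,0,0,0,1): the formula yields 0, G is 1.
(e) fails at (0,0,0,0,0): the formula yields 0, G is 1.
(c) is the remaining candidate, and it agrees with G on all 32 inputs.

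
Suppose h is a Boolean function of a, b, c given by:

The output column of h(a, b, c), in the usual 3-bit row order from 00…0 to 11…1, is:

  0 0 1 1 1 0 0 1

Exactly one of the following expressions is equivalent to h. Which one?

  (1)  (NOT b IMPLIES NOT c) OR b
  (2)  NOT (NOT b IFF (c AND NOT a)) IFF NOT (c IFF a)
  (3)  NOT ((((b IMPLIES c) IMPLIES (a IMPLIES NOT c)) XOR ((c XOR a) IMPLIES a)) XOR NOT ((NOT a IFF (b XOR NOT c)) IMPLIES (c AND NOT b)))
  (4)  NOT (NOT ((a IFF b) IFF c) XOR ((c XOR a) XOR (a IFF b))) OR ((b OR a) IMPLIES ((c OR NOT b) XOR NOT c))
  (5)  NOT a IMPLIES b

2

(1) fails at (0,0,0): the formula yields 1, h is 0.
(3) fails at (1,1,1): the formula yields 0, h is 1.
(4) fails at (0,0,0): the formula yields 1, h is 0.
(5) fails at (1,0,1): the formula yields 1, h is 0.
Only (2) survives; checking it on all 8 rows confirms it matches h.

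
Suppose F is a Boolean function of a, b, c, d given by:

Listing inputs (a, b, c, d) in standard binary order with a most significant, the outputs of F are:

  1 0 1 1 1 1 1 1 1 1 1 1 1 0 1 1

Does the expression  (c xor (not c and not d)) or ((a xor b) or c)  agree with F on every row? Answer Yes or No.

Yes

Test each input against both F and the formula:
  a=0, b=0, c=0, d=0: formula gives 1, F = 1 ✓
  a=0, b=0, c=0, d=1: formula gives 0, F = 0 ✓
  a=0, b=0, c=1, d=0: formula gives 1, F = 1 ✓
  a=0, b=0, c=1, d=1: formula gives 1, F = 1 ✓
  …and likewise for the remaining 12 rows.
No disagreement on any input; they are logically equivalent.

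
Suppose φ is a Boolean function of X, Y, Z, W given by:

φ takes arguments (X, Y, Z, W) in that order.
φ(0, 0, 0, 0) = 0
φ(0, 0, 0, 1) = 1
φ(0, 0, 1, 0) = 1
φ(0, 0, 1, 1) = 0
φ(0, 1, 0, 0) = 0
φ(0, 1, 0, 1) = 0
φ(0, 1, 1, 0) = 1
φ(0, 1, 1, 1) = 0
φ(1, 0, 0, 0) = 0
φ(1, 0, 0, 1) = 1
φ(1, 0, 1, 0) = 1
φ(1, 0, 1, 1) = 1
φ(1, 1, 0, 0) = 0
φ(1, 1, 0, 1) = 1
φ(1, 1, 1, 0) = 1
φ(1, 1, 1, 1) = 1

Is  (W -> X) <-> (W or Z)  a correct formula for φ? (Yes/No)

No

Check the formula against φ row by row:
  X=0, Y=0, Z=0, W=0: formula gives 0, φ = 0 ✓
  X=0, Y=0, Z=0, W=1: formula gives 0, but φ = 1 ✗
Since they disagree at (0,0,0,1), the expression is not a correct formula for φ.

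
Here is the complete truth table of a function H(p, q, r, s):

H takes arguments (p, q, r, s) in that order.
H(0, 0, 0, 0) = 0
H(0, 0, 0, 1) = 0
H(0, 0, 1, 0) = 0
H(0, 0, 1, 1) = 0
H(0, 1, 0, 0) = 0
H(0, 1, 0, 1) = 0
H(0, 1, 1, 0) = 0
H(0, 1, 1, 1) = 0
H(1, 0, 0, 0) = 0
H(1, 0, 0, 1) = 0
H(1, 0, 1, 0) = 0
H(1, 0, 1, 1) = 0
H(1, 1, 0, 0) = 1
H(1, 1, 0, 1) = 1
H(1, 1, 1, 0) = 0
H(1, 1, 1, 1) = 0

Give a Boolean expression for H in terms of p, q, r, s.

The 1-rows are (1,1,0,0), (1,1,0,1). Each contributes one minterm — p·q·¬r·¬s; p·q·¬r·s — and their disjunction is a sum-of-products form of H.

H(p, q, r, s) = (((p and q) and not r) and not s) or (((p and q) and not r) and s)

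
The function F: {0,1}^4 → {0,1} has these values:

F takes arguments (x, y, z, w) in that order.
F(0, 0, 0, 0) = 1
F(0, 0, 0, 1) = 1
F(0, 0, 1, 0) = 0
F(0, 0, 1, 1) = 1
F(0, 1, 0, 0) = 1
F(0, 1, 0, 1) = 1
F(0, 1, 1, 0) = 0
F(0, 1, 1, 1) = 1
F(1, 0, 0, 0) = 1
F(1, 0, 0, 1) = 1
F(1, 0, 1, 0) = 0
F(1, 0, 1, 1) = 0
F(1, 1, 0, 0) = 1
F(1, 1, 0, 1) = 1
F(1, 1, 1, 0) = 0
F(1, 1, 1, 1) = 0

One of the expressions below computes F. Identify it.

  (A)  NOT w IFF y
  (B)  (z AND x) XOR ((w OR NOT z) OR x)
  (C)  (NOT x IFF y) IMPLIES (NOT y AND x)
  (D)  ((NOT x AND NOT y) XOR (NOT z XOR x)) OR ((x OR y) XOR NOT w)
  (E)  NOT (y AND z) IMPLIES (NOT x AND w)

B

(A) fails at (0,0,0,0): the formula yields 0, F is 1.
(C) fails at (0,0,1,0): the formula yields 1, F is 0.
(D) fails at (0,0,0,1): the formula yields 0, F is 1.
(E) fails at (0,0,0,0): the formula yields 0, F is 1.
(B) is the remaining candidate, and it agrees with F on all 16 inputs.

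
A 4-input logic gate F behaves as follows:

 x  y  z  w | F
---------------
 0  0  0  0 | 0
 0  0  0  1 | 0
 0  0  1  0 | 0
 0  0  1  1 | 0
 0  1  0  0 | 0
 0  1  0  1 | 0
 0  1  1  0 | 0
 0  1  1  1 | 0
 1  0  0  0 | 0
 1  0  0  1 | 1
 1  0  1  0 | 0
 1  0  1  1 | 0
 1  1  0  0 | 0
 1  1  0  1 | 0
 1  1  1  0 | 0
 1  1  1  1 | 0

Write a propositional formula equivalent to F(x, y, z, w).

Only row (1,0,0,1) gives 1. That row's minterm x·¬y·¬z·w is F directly.

F(x, y, z, w) = ((x and not y) and not z) and w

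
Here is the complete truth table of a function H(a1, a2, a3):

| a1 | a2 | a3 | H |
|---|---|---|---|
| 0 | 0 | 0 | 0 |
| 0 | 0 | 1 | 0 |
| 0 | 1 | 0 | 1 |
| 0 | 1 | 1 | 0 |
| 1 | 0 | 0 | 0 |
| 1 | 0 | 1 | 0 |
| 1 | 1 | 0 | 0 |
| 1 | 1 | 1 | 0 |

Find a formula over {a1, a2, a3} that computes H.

Only row (0,1,0) gives 1. That row's minterm ¬a1·a2·¬a3 is H directly.

H(a1, a2, a3) = (not a1 and a2) and not a3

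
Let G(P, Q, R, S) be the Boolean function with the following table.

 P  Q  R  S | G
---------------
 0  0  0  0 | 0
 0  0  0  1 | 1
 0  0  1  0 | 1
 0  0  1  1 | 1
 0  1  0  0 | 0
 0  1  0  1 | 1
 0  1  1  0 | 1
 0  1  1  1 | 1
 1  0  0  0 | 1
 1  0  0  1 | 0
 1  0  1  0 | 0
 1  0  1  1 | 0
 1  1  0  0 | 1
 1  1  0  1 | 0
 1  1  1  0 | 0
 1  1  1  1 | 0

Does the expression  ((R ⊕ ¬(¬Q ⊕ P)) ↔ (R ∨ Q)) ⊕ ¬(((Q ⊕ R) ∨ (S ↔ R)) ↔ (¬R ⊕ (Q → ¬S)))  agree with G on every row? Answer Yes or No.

Test each input against both G and the formula:
  P=0, Q=0, R=0, S=0: formula gives 0, G = 0 ✓
  P=0, Q=0, R=0, S=1: formula gives 1, G = 1 ✓
  P=0, Q=0, R=1, S=0: formula gives 1, G = 1 ✓
  P=0, Q=0, R=1, S=1: formula gives 1, G = 1 ✓
  …and likewise for the remaining 12 rows.
Every row agrees, so the formula is equivalent.

Yes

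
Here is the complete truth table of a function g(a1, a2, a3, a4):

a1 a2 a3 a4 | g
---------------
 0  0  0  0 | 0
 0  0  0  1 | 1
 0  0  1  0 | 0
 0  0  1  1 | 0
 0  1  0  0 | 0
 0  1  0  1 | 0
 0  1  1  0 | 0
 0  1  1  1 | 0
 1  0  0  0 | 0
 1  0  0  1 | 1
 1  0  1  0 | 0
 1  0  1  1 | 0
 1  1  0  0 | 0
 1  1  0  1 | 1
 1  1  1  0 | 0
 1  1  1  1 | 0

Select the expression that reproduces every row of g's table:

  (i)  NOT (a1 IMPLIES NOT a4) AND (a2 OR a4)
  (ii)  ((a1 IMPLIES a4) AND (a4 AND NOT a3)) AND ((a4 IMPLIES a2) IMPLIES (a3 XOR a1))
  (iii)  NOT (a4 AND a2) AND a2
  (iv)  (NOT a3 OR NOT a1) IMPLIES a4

ii

(i) disagrees with g on (0,0,0,1) (formula → 0, table → 1); rule it out.
(iii) disagrees with g on (0,0,0,1) (formula → 0, table → 1); rule it out.
(iv) disagrees with g on (0,0,1,1) (formula → 1, table → 0); rule it out.
That leaves (ii). Evaluating it on every row reproduces the table of g exactly.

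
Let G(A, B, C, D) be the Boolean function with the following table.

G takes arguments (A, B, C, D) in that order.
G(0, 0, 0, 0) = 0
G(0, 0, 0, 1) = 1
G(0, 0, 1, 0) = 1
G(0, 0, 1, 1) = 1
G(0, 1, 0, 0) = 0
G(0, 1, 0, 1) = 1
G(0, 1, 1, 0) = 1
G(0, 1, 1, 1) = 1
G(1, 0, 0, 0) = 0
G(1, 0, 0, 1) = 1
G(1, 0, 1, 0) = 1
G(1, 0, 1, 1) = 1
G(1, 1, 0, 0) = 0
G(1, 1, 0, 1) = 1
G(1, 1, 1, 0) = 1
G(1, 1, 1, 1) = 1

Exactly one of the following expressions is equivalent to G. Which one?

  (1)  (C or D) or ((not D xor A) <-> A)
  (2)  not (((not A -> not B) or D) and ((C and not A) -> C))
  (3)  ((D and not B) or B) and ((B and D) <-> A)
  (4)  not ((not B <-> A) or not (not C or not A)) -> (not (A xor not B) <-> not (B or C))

(2): at (0,0,0,1) it gives 0, but G = 1 — eliminated.
(3): at (0,0,1,0) it gives 0, but G = 1 — eliminated.
(4): at (0,0,0,1) it gives 0, but G = 1 — eliminated.
(1) is the remaining candidate, and it agrees with G on all 16 inputs.

1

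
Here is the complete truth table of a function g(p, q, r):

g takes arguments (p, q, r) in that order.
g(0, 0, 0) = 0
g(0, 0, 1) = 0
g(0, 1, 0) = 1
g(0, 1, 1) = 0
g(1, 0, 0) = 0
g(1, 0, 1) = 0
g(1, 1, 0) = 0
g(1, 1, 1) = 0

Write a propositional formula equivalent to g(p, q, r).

g(p, q, r) = (~p & q) & ~r

g is 1 on exactly one input, (0,1,0), whose minterm is ¬p·q·¬r. So g is just that conjunction.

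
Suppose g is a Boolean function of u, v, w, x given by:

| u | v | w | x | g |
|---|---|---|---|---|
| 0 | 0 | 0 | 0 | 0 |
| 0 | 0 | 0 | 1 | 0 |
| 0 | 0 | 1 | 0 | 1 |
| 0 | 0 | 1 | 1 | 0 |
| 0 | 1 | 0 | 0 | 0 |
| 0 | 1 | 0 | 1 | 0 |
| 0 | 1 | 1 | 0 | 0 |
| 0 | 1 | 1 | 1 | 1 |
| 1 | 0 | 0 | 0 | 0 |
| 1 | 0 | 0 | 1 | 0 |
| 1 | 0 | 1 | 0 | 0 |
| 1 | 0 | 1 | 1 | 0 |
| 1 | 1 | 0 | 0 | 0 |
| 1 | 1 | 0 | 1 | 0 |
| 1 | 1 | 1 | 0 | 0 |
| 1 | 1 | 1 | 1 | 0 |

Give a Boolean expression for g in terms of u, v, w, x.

g(u, v, w, x) = (((¬u ∧ ¬v) ∧ w) ∧ ¬x) ∨ (((¬u ∧ v) ∧ w) ∧ x)

Collect the rows where g=1 — (0,0,1,0), (0,1,1,1) — and write one minterm per row: ¬u·¬v·w·¬x, ¬u·v·w·x. Their union (logical OR) reproduces the table exactly.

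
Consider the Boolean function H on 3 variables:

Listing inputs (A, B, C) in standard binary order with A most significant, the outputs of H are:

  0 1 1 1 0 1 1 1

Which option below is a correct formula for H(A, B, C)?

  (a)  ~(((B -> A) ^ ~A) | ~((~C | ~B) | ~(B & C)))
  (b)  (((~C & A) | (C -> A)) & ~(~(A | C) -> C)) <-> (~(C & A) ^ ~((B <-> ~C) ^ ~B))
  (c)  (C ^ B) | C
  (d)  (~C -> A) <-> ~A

c

(a) disagrees with H on (0,0,0) (formula → 1, table → 0); rule it out.
(b) disagrees with H on (0,0,0) (formula → 1, table → 0); rule it out.
(d) disagrees with H on (0,1,0) (formula → 0, table → 1); rule it out.
That leaves (c). Evaluating it on every row reproduces the table of H exactly.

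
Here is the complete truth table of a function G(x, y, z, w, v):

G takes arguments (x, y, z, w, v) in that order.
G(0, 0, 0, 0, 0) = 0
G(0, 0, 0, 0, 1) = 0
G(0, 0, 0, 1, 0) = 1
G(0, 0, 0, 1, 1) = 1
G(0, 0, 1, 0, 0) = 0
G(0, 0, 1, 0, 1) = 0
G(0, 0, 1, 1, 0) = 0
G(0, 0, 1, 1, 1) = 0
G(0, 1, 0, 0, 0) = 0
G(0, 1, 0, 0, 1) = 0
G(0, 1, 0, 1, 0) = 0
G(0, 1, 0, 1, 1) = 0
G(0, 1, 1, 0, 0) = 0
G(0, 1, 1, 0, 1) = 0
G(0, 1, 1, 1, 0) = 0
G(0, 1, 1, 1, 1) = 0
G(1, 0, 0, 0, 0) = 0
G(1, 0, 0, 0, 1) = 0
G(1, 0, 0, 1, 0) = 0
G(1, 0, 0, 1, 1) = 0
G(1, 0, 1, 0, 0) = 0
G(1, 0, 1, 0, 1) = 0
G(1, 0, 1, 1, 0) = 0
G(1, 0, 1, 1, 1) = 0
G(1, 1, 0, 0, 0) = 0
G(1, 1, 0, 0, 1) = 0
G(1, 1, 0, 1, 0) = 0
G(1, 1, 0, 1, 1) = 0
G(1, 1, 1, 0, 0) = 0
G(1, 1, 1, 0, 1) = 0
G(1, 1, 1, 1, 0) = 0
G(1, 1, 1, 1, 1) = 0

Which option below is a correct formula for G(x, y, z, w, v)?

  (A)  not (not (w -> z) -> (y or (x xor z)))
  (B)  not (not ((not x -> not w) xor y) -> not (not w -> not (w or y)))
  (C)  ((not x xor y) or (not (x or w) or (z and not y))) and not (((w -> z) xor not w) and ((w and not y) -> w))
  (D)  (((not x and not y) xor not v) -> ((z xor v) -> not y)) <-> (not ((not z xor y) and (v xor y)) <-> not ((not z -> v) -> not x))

(B): at (0,0,1,1,0) it gives 1, but G = 0 — eliminated.
(C): at (0,0,0,0,0) it gives 1, but G = 0 — eliminated.
(D): at (0,0,0,0,1) it gives 1, but G = 0 — eliminated.
That leaves (A). Evaluating it on every row reproduces the table of G exactly.

A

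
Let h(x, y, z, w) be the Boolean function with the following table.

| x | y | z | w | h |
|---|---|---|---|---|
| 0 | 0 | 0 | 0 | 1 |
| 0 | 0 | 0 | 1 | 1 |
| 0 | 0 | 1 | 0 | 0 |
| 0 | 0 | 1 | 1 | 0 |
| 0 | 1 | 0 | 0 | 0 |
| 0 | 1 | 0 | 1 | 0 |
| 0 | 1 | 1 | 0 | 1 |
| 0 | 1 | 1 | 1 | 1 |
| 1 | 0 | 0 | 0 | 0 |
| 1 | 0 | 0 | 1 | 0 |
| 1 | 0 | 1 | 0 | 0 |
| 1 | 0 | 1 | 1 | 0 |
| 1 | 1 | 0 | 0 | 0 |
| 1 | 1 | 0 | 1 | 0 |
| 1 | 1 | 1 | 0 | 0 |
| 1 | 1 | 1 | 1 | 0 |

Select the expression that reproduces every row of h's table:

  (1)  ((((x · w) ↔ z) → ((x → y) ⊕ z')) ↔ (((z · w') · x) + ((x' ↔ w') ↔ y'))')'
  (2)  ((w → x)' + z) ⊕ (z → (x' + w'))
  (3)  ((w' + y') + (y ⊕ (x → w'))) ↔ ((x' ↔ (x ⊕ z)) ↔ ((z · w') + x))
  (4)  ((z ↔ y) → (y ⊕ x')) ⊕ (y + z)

(1) disagrees with h on (0,0,0,0) (formula → 0, table → 1); rule it out.
(2) disagrees with h on (0,0,0,1) (formula → 0, table → 1); rule it out.
(3) disagrees with h on (0,0,1,0) (formula → 1, table → 0); rule it out.
(4) is the remaining candidate, and it agrees with h on all 16 inputs.

4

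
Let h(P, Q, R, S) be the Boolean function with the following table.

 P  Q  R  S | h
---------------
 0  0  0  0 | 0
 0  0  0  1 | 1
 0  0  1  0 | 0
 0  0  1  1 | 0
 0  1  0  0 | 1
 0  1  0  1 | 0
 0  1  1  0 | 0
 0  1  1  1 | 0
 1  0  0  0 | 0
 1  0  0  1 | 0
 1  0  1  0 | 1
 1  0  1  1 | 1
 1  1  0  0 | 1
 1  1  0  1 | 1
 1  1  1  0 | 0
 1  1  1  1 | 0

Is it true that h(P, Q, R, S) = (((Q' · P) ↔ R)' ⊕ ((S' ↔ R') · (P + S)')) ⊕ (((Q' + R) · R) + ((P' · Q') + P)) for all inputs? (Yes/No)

Yes

Evaluate (((Q' · P) ↔ R)' ⊕ ((S' ↔ R') · (P + S)')) ⊕ (((Q' + R) · R) + ((P' · Q') + P)) on each row and compare to h:
  P=0, Q=0, R=0, S=0: formula gives 0, h = 0 ✓
  P=0, Q=0, R=0, S=1: formula gives 1, h = 1 ✓
  P=0, Q=0, R=1, S=0: formula gives 0, h = 0 ✓
  P=0, Q=0, R=1, S=1: formula gives 0, h = 0 ✓
  … (the remaining 12 rows also agree.)
All 16 rows match — the expression computes h exactly.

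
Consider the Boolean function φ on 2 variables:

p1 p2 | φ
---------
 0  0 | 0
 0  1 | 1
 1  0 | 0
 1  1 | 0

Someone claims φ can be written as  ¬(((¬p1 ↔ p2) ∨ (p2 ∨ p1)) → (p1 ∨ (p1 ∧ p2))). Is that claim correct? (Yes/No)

Check the formula against φ row by row:
  p1=0, p2=0: formula gives 0, φ = 0 ✓
  p1=0, p2=1: formula gives 1, φ = 1 ✓
  p1=1, p2=0: formula gives 0, φ = 0 ✓
  p1=1, p2=1: formula gives 0, φ = 0 ✓
No disagreement on any input; they are logically equivalent.

Yes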